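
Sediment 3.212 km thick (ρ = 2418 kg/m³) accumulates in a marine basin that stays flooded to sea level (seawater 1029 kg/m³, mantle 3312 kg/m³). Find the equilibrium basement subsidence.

1.95 km

Submarine loading: the sediment displaces seawater, and the subsidence is in turn flooded, so s (ρ_m − ρ_w) = t (ρ_sed − ρ_w).
s = 3.212 km × (2418 − 1029) / (3312 − 1029) = 1.95 km.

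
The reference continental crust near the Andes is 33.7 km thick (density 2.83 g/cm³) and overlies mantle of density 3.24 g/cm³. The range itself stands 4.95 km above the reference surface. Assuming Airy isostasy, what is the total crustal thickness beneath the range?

Root depth r = h ρ_c / (ρ_m − ρ_c) = 4.95 km × 2.83 / 0.41 = 34.17 km.
Total thickness = T + h + r = 33.7 km + 4.95 km + 34.17 km = 72.8 km.

72.8 km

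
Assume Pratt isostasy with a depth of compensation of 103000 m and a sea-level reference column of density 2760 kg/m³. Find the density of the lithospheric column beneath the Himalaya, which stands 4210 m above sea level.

Pratt balance: ρ_ref D = ρ (D + h).
ρ = ρ_ref D/(D + h) = 2760 × 103000 m/(103000 m + 4210 m) = 2650 kg/m³.

2650 kg/m³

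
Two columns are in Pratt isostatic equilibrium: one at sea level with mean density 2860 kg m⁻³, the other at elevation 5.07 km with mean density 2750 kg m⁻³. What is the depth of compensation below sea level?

127 km

ρ_ref D = ρ (D + h) → D (ρ_ref − ρ) = ρ h.
D = ρ h/(ρ_ref − ρ) = 2750 × 5.07 km/(2860 − 2750) = 127 km.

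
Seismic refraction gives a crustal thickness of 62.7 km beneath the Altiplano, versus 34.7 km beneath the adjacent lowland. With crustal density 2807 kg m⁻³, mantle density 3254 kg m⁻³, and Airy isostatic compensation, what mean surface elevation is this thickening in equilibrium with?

Excess crust Δ = 62.7 km − 34.7 km = 28 km, split between elevation h and root r with h + r = Δ.
Airy balance ρ_c h = (ρ_m − ρ_c) r gives r = h ρ_c/(ρ_m − ρ_c), so h (1 + ρ_c/(ρ_m − ρ_c)) = Δ, i.e. h = Δ (ρ_m − ρ_c)/ρ_m.
h = 28 km × 447/3254 = 3.85 km.

3.85 km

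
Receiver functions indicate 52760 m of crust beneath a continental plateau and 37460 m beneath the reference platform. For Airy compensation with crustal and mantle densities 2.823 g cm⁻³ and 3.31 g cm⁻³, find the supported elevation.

2250 m

Excess crust Δ = 52760 m − 37460 m = 15300 m, split between elevation h and root r with h + r = Δ.
Airy balance ρ_c h = (ρ_m − ρ_c) r gives r = h ρ_c/(ρ_m − ρ_c), so h (1 + ρ_c/(ρ_m − ρ_c)) = Δ, i.e. h = Δ (ρ_m − ρ_c)/ρ_m.
h = 15300 m × 0.487/3.31 = 2250 m.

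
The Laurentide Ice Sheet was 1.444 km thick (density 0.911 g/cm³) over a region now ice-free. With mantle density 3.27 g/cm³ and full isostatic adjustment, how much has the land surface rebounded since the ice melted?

Removing the load lets mantle flow back in; uplift u satisfies ρ_ice t = ρ_m u.
u = t ρ_ice/ρ_m = 1.444 km × 0.911/3.27 = 0.402 km.

0.402 km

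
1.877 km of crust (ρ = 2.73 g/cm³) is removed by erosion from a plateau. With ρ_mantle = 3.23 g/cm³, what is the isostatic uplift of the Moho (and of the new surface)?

Unloading: uplift u = e ρ_c/ρ_m = 1.877 km × 2.73/3.23 = 1.59 km.

1.59 km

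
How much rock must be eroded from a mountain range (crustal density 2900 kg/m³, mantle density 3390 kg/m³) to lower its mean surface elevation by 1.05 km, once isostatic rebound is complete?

7.26 km

Net drop Δ = e − u = e − e ρ_c/ρ_m = e (ρ_m − ρ_c)/ρ_m.
e = Δ ρ_m/(ρ_m − ρ_c) = 1.05 km × 3390/490 = 7.26 km.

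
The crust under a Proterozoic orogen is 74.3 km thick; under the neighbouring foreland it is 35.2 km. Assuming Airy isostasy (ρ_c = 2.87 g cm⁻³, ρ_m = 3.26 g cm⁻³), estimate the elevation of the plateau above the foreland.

Excess crust Δ = 74.3 km − 35.2 km = 39.1 km, split between elevation h and root r with h + r = Δ.
Airy balance ρ_c h = (ρ_m − ρ_c) r gives r = h ρ_c/(ρ_m − ρ_c), so h (1 + ρ_c/(ρ_m − ρ_c)) = Δ, i.e. h = Δ (ρ_m − ρ_c)/ρ_m.
h = 39.1 km × 0.39/3.26 = 4.68 km.

4.68 km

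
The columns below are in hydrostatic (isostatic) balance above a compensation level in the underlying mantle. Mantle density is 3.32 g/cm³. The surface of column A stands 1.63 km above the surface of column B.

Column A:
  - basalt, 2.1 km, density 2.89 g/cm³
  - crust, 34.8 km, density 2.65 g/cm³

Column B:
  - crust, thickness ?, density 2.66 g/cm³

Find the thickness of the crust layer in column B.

Take the compensation level at the base of the deeper column (depth z_c below the surface of column A) and equate Σ ρ_i t_i down to z_c; mantle fills any gap and the z_c terms cancel.
Column A: 2.1×2.89 + 34.8×2.65 + (z_c − 36.9)×3.32
Column B: 1.63×0 + x×2.66 + (z_c − 1.63 − 0 − x)×3.32
The z_c×3.32 term appears on both sides and cancels. Collect the known terms of each column as K = Σ(ρt)_known − 3.32 × (depth of known layers): K_A = 98.289 − 3.32×36.9 = −24.219; K_B = 0 − 3.32×(1.63 + 0) = −5.4116.
Balance: K_A = K_B − x×(3.32 − 2.66), so x = (K_B − K_A)/(3.32 − 2.66) = 18.8074/0.66 = 28.5 km.

28.5 km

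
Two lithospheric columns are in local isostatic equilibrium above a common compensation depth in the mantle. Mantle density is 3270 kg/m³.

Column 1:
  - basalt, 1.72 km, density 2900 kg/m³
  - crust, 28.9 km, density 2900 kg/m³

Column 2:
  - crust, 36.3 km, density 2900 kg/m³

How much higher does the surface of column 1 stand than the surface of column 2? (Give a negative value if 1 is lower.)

For any compensation level in the mantle, the mantle terms cancel and isostasy reduces to e = (Σt_1 − Σt_2) − (Σ(ρt)_1 − Σ(ρt)_2) / ρ_m.
Σt_1 = 30.62 km; Σt_2 = 36.3 km; Σ(ρt)_1 = 88798; Σ(ρt)_2 = 105270 (in km·kg/m³).
e = (30.62 − 36.3) − (88798 − 105270) / 3270 = −0.643 km.

−0.643 km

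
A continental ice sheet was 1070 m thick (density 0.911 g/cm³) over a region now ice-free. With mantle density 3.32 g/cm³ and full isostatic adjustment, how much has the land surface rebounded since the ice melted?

294 m

Removing the load lets mantle flow back in; uplift u satisfies ρ_ice t = ρ_m u.
u = t ρ_ice/ρ_m = 1070 m × 0.911/3.32 = 294 m.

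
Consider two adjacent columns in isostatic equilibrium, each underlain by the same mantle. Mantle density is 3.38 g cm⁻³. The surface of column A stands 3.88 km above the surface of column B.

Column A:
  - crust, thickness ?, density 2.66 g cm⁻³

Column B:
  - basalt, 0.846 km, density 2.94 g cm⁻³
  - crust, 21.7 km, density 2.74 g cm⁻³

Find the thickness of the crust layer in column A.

38 km

Take the compensation level at the base of the deeper column (depth z_c below the surface of column A) and equate Σ ρ_i t_i down to z_c; mantle fills any gap and the z_c terms cancel.
Column A: x×2.66 + (z_c − 0 − x)×3.38
Column B: 3.88×0 + 0.846×2.94 + 21.7×2.74 + (z_c − 3.88 − 22.546)×3.38
The z_c×3.38 term appears on both sides and cancels. Collect the known terms of each column as K = Σ(ρt)_known − 3.38 × (depth of known layers): K_A = 0 − 3.38×0 = 0; K_B = 61.94524 − 3.38×(3.88 + 22.546) = −27.37464.
Balance: K_A − x×(3.38 − 2.66) = K_B, so x = (K_A − K_B)/(3.38 − 2.66) = 27.3746/0.72 = 38 km.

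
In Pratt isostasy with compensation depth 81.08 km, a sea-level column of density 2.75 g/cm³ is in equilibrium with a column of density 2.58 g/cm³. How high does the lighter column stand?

5.34 km

ρ_ref D = ρ (D + h) → h = D (ρ_ref − ρ)/ρ.
h = 81.08 km × (2.75 − 2.58)/2.58 = 5.34 km.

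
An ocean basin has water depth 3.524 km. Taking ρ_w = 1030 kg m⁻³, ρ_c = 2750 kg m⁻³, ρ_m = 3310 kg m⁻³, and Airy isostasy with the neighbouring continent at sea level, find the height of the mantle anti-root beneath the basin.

10.8 km

In Airy isostatic equilibrium: replacing crust with seawater at the top is compensated by replacing crust with mantle at the base: d (ρ_c − ρ_w) = a (ρ_m − ρ_c).
a = d (ρ_c − ρ_w)/(ρ_m − ρ_c) = 3.524 km × 1720/560 = 10.8 km.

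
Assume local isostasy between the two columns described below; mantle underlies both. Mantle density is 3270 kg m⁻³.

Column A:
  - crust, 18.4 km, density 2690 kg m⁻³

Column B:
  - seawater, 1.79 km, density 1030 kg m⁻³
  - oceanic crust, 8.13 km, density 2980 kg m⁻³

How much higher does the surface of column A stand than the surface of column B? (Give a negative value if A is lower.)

For any compensation level in the mantle, the mantle terms cancel and isostasy reduces to e = (Σt_A − Σt_B) − (Σ(ρt)_A − Σ(ρt)_B) / ρ_m.
Σt_A = 18.4 km; Σt_B = 9.92 km; Σ(ρt)_A = 49496; Σ(ρt)_B = 26071.1 (in km·kg m⁻³).
e = (18.4 − 9.92) − (49496 − 26071.1) / 3270 = 1.32 km.

1.32 km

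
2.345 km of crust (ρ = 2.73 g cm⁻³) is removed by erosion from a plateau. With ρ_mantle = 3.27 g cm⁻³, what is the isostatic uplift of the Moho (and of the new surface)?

Unloading: uplift u = e ρ_c/ρ_m = 2.345 km × 2.73/3.27 = 1.96 km.

1.96 km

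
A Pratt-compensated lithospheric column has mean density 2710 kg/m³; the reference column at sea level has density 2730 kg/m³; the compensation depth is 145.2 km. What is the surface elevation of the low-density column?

1.07 km

ρ_ref D = ρ (D + h) → h = D (ρ_ref − ρ)/ρ.
h = 145.2 km × (2730 − 2710)/2710 = 1.07 km.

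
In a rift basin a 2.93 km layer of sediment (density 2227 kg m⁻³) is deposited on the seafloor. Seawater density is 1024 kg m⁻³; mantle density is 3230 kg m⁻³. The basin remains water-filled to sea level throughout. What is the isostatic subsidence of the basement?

1.6 km

Submarine loading: the sediment displaces seawater, and the subsidence is in turn flooded, so s (ρ_m − ρ_w) = t (ρ_sed − ρ_w).
s = 2.93 km × (2227 − 1024) / (3230 − 1024) = 1.6 km.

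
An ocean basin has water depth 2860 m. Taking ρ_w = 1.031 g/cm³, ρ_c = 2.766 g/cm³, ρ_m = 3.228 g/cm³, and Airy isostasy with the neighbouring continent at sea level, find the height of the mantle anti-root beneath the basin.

Balancing pressure at the compensation depth: replacing crust with seawater at the top is compensated by replacing crust with mantle at the base: d (ρ_c − ρ_w) = a (ρ_m − ρ_c).
a = d (ρ_c − ρ_w)/(ρ_m − ρ_c) = 2860 m × 1.735/0.462 = 10700 m.

10700 m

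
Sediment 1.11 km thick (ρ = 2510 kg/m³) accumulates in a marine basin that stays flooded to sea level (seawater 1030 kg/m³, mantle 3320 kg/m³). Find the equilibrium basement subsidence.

0.717 km

Submarine loading: the sediment displaces seawater, and the subsidence is in turn flooded, so s (ρ_m − ρ_w) = t (ρ_sed − ρ_w).
s = 1.11 km × (2510 − 1030) / (3320 − 1030) = 0.717 km.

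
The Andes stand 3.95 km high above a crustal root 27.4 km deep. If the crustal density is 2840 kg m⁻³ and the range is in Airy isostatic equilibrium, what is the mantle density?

Airy balance: ρ_c h = (ρ_m − ρ_c) r → ρ_m = ρ_c (1 + h/r).
ρ_m = 2840 × (1 + 3.95 km/27.4 km) = 3250 kg m⁻³.

3250 kg m⁻³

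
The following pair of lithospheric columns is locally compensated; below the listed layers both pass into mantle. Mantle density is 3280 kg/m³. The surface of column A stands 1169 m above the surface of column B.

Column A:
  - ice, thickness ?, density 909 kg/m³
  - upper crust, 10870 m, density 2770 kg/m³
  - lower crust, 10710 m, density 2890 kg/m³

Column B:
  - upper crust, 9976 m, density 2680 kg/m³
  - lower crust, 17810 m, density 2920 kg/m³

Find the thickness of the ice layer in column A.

2750 m

Take the compensation level at the base of the deeper column (depth z_c below the surface of column A) and equate Σ ρ_i t_i down to z_c; mantle fills any gap and the z_c terms cancel.
Column A: x×909 + 10870×2770 + 10710×2890 + (z_c − 21580 − x)×3280
Column B: 1169×0 + 9976×2680 + 17810×2920 + (z_c − 1169 − 27786)×3280
The z_c×3280 term appears on both sides and cancels. Collect the known terms of each column as K = Σ(ρt)_known − 3280 × (depth of known layers): K_A = 61061800 − 3280×21580 = −9720600; K_B = 78740880 − 3280×(1169 + 27786) = −16231520.
Balance: K_A − x×(3280 − 909) = K_B, so x = (K_A − K_B)/(3280 − 909) = 6510920/2371 = 2750 m.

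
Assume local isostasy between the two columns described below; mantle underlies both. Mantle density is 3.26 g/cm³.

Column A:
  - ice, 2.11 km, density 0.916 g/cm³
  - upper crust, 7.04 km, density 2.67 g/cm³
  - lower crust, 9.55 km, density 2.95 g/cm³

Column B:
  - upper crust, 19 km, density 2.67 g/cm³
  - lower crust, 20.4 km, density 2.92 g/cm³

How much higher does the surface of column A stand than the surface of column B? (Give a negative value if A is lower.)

For any compensation level in the mantle, the mantle terms cancel and isostasy reduces to e = (Σt_A − Σt_B) − (Σ(ρt)_A − Σ(ρt)_B) / ρ_m.
Σt_A = 18.7 km; Σt_B = 39.4 km; Σ(ρt)_A = 48.90206; Σ(ρt)_B = 110.298 (in km·g/cm³).
e = (18.7 − 39.4) − (48.90206 − 110.298) / 3.26 = −1.87 km.

−1.87 km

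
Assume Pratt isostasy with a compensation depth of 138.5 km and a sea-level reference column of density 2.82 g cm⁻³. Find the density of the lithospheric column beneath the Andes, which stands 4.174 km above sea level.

2.74 g cm⁻³

Pratt balance: ρ_ref D = ρ (D + h).
ρ = ρ_ref D/(D + h) = 2.82 × 138.5 km/(138.5 km + 4.174 km) = 2.74 g cm⁻³.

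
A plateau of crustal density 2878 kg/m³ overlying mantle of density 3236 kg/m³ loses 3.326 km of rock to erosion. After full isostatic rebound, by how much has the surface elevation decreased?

0.368 km

Rebound u = e ρ_c/ρ_m = 3.326 km × 2878/3236 = 2.958 km.
Net surface drop = e − u = 3.326 km − 2.958 km = e (ρ_m − ρ_c)/ρ_m = 0.368 km.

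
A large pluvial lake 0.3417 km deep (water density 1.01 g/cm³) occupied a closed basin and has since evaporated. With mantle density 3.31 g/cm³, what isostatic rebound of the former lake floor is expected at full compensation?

0.104 km

u = d ρ_w/ρ_m = 0.3417 km × 1.01/3.31 = 0.104 km.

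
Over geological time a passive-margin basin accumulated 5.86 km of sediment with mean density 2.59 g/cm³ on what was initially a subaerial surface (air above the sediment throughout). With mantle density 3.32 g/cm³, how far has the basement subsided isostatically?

Subaerial load: s = t ρ_sed / ρ_m = 5.86 km × 2.59/3.32 = 4.57 km.

4.57 km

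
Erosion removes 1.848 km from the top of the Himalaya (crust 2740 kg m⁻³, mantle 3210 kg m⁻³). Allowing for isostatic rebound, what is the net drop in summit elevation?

0.271 km

Rebound u = e ρ_c/ρ_m = 1.848 km × 2740/3210 = 1.577 km.
Net surface drop = e − u = 1.848 km − 1.577 km = e (ρ_m − ρ_c)/ρ_m = 0.271 km.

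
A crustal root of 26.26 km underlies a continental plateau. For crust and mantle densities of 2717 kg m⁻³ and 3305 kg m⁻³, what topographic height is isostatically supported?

Isostatic balance requires: ρ_c h = (ρ_m − ρ_c) r.
h = r (ρ_m − ρ_c) / ρ_c = 26.26 km × (3305 − 2717) / 2717 = 5.68 km.

5.68 km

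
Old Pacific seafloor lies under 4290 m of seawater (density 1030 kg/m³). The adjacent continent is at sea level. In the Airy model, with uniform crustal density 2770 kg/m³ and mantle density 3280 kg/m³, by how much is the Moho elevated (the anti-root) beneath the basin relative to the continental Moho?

14600 m

For local isostatic compensation: replacing crust with seawater at the top is compensated by replacing crust with mantle at the base: d (ρ_c − ρ_w) = a (ρ_m − ρ_c).
a = d (ρ_c − ρ_w)/(ρ_m − ρ_c) = 4290 m × 1740/510 = 14600 m.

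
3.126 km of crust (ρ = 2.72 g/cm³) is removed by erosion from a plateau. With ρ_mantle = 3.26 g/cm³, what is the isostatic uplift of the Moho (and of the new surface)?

Unloading: uplift u = e ρ_c/ρ_m = 3.126 km × 2.72/3.26 = 2.61 km.

2.61 km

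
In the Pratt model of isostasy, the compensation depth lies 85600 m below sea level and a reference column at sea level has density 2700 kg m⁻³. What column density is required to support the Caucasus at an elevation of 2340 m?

2630 kg m⁻³

Pratt balance: ρ_ref D = ρ (D + h).
ρ = ρ_ref D/(D + h) = 2700 × 85600 m/(85600 m + 2340 m) = 2630 kg m⁻³.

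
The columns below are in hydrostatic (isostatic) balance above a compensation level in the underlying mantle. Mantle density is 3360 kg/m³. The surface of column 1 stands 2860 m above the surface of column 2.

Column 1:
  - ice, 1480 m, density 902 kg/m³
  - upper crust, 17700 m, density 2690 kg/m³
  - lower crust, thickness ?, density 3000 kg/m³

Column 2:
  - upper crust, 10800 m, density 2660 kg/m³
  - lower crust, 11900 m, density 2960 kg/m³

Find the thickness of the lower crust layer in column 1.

Take the compensation level at the base of the deeper column (depth z_c below the surface of column 1) and equate Σ ρ_i t_i down to z_c; mantle fills any gap and the z_c terms cancel.
Column 1: 1480×902 + 17700×2690 + x×3000 + (z_c − 19180 − x)×3360
Column 2: 2860×0 + 10800×2660 + 11900×2960 + (z_c − 2860 − 22700)×3360
The z_c×3360 term appears on both sides and cancels. Collect the known terms of each column as K = Σ(ρt)_known − 3360 × (depth of known layers): K_1 = 48947960 − 3360×19180 = −15496840; K_2 = 63952000 − 3360×(2860 + 22700) = −21929600.
Balance: K_1 − x×(3360 − 3000) = K_2, so x = (K_1 − K_2)/(3360 − 3000) = 6432760/360 = 17900 m.

17900 m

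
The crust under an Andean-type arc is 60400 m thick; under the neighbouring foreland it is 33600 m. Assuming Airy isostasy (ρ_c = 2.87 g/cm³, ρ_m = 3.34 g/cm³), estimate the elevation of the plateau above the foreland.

Excess crust Δ = 60400 m − 33600 m = 26800 m, split between elevation h and root r with h + r = Δ.
Airy balance ρ_c h = (ρ_m − ρ_c) r gives r = h ρ_c/(ρ_m − ρ_c), so h (1 + ρ_c/(ρ_m − ρ_c)) = Δ, i.e. h = Δ (ρ_m − ρ_c)/ρ_m.
h = 26800 m × 0.47/3.34 = 3770 m.

3770 m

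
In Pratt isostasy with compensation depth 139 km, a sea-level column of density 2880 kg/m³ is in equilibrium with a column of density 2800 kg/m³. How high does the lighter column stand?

ρ_ref D = ρ (D + h) → h = D (ρ_ref − ρ)/ρ.
h = 139 km × (2880 − 2800)/2800 = 3.97 km.

3.97 km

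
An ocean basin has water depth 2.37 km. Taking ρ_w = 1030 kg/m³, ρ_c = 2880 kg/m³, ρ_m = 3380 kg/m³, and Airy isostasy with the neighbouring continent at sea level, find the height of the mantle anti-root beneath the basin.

8.77 km

By Archimedes' principle applied to the lithosphere: replacing crust with seawater at the top is compensated by replacing crust with mantle at the base: d (ρ_c − ρ_w) = a (ρ_m − ρ_c).
a = d (ρ_c − ρ_w)/(ρ_m − ρ_c) = 2.37 km × 1850/500 = 8.77 km.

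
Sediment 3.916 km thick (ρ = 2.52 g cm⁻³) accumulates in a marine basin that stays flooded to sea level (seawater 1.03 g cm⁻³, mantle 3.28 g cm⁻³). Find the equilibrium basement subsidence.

Submarine loading: the sediment displaces seawater, and the subsidence is in turn flooded, so s (ρ_m − ρ_w) = t (ρ_sed − ρ_w).
s = 3.916 km × (2.52 − 1.03) / (3.28 − 1.03) = 2.59 km.

2.59 km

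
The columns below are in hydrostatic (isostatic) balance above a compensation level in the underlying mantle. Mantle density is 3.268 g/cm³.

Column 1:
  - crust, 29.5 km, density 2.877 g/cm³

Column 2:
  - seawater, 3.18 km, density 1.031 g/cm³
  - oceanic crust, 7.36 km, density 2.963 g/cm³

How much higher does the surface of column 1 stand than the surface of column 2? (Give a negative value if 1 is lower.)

For any compensation level in the mantle, the mantle terms cancel and isostasy reduces to e = (Σt_1 − Σt_2) − (Σ(ρt)_1 − Σ(ρt)_2) / ρ_m.
Σt_1 = 29.5 km; Σt_2 = 10.54 km; Σ(ρt)_1 = 84.8715; Σ(ρt)_2 = 25.08626 (in km·g/cm³).
e = (29.5 − 10.54) − (84.8715 − 25.08626) / 3.268 = 0.666 km.

0.666 km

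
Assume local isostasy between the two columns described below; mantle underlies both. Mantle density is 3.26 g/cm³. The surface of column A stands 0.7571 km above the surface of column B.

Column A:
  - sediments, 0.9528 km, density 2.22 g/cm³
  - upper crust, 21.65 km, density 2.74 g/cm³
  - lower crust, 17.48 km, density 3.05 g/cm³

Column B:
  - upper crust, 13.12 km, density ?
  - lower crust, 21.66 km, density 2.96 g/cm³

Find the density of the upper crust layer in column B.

2.73 g/cm³

Take the compensation level at the base of the deeper column (depth z_c below the surface of column A) and equate Σ ρ_i t_i down to z_c; mantle fills any gap and the z_c terms cancel.
Column A: 0.9528×2.22 + 21.65×2.74 + 17.48×3.05 + (z_c − 40.0828)×3.26
Column B: 0.7571×0 + 13.12×ρ + 21.66×2.96 + (z_c − 0.7571 − 34.78)×3.26
The z_c×3.26 term appears on both sides and cancels. Collect the known terms of each column as K = Σ(ρt)_known − 3.26 × (depth of known layers): K_A = 114.750216 − 3.26×40.0828 = −15.919712; K_B = 64.1136 − 3.26×(0.7571 + 34.78) = −51.737346.
Balance: K_A = K_B + 13.12×ρ, so ρ = (K_A − K_B)/13.12 = 35.8176/13.12 = 2.73 g/cm³.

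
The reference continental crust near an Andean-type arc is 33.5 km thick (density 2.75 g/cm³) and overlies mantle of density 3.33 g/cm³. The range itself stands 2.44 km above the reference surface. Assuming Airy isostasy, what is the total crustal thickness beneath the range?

47.5 km

Root depth r = h ρ_c / (ρ_m − ρ_c) = 2.44 km × 2.75 / 0.58 = 11.57 km.
Total thickness = T + h + r = 33.5 km + 2.44 km + 11.57 km = 47.5 km.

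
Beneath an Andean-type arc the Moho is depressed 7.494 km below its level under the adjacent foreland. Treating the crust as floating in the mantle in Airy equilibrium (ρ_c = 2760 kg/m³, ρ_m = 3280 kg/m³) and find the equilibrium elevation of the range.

1.41 km

Equating mass per unit area of the two columns: ρ_c h = (ρ_m − ρ_c) r.
h = r (ρ_m − ρ_c) / ρ_c = 7.494 km × (3280 − 2760) / 2760 = 1.41 km.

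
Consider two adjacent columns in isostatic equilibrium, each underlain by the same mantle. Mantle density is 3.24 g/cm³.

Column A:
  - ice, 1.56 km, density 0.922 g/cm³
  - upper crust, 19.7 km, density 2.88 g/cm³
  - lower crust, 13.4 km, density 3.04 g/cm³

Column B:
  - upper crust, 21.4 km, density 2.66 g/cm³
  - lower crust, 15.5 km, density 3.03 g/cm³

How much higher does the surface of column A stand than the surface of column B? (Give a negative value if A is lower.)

For any compensation level in the mantle, the mantle terms cancel and isostasy reduces to e = (Σt_A − Σt_B) − (Σ(ρt)_A − Σ(ρt)_B) / ρ_m.
Σt_A = 34.66 km; Σt_B = 36.9 km; Σ(ρt)_A = 98.91032; Σ(ρt)_B = 103.889 (in km·g/cm³).
e = (34.66 − 36.9) − (98.91032 − 103.889) / 3.24 = −0.703 km.

−0.703 km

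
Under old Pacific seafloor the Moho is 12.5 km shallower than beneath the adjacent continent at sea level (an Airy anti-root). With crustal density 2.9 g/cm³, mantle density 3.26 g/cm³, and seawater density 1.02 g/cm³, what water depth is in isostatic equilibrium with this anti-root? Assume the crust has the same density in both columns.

Replacing a thickness d of crust by seawater at the top must be balanced by replacing crust with mantle at the base: d (ρ_c − ρ_w) = a (ρ_m − ρ_c).
d = a (ρ_m − ρ_c)/(ρ_c − ρ_w) = 12.5 km × 0.36/1.88 = 2.39 km.

2.39 km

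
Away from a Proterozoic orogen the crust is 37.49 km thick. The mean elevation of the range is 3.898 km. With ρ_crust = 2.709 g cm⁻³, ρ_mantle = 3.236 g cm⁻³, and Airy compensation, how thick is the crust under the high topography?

Root depth r = h ρ_c / (ρ_m − ρ_c) = 3.898 km × 2.709 / 0.527 = 20.04 km.
Total thickness = T + h + r = 37.49 km + 3.898 km + 20.04 km = 61.4 km.

61.4 km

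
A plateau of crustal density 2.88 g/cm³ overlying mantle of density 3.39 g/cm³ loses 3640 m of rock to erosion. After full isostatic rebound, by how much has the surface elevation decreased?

Rebound u = e ρ_c/ρ_m = 3640 m × 2.88/3.39 = 3092 m.
Net surface drop = e − u = 3640 m − 3092 m = e (ρ_m − ρ_c)/ρ_m = 548 m.

548 m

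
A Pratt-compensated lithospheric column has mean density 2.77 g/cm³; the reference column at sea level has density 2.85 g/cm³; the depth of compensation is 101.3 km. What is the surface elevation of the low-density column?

ρ_ref D = ρ (D + h) → h = D (ρ_ref − ρ)/ρ.
h = 101.3 km × (2.85 − 2.77)/2.77 = 2.93 km.

2.93 km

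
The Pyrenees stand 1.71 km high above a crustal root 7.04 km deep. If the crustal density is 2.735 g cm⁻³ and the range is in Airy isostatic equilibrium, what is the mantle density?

3.4 g cm⁻³

Airy balance: ρ_c h = (ρ_m − ρ_c) r → ρ_m = ρ_c (1 + h/r).
ρ_m = 2.735 × (1 + 1.71 km/7.04 km) = 3.4 g cm⁻³.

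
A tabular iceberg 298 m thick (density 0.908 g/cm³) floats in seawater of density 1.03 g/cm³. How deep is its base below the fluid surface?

Draft d = t ρ_obj/ρ_fluid = 298 m × 0.908/1.03 = 263 m.

263 m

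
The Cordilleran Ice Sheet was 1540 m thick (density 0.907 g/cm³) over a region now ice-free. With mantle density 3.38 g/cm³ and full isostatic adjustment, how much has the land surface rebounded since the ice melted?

413 m

Removing the load lets mantle flow back in; uplift u satisfies ρ_ice t = ρ_m u.
u = t ρ_ice/ρ_m = 1540 m × 0.907/3.38 = 413 m.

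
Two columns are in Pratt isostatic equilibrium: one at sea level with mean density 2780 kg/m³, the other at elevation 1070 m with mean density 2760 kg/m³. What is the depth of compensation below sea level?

148000 m

ρ_ref D = ρ (D + h) → D (ρ_ref − ρ) = ρ h.
D = ρ h/(ρ_ref − ρ) = 2760 × 1070 m/(2780 − 2760) = 148000 m.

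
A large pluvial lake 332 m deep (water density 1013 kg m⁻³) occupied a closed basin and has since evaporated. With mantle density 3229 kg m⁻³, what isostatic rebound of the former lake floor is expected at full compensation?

u = d ρ_w/ρ_m = 332 m × 1013/3229 = 104 m.

104 m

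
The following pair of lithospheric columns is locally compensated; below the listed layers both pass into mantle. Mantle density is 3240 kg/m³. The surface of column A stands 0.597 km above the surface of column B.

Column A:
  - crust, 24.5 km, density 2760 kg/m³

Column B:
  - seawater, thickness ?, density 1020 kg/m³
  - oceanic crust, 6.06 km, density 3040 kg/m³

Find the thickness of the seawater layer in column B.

3.88 km

Take the compensation level at the base of the deeper column (depth z_c below the surface of column A) and equate Σ ρ_i t_i down to z_c; mantle fills any gap and the z_c terms cancel.
Column A: 24.5×2760 + (z_c − 24.5)×3240
Column B: 0.597×0 + x×1020 + 6.06×3040 + (z_c − 0.597 − 6.06 − x)×3240
The z_c×3240 term appears on both sides and cancels. Collect the known terms of each column as K = Σ(ρt)_known − 3240 × (depth of known layers): K_A = 67620 − 3240×24.5 = −11760; K_B = 18422.4 − 3240×(0.597 + 6.06) = −3146.28.
Balance: K_A = K_B − x×(3240 − 1020), so x = (K_B − K_A)/(3240 − 1020) = 8613.72/2220 = 3.88 km.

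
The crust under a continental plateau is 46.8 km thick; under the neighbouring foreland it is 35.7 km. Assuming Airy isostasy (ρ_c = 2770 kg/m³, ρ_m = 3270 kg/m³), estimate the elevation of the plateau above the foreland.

Excess crust Δ = 46.8 km − 35.7 km = 11.1 km, split between elevation h and root r with h + r = Δ.
Airy balance ρ_c h = (ρ_m − ρ_c) r gives r = h ρ_c/(ρ_m − ρ_c), so h (1 + ρ_c/(ρ_m − ρ_c)) = Δ, i.e. h = Δ (ρ_m − ρ_c)/ρ_m.
h = 11.1 km × 500/3270 = 1.7 km.

1.7 km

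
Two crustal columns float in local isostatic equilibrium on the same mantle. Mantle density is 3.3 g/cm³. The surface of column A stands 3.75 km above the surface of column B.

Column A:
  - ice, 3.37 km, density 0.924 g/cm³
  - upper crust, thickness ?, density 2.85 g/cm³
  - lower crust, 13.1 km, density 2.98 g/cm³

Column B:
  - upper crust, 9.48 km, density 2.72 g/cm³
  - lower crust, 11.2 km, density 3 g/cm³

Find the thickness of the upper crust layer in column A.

Take the compensation level at the base of the deeper column (depth z_c below the surface of column A) and equate Σ ρ_i t_i down to z_c; mantle fills any gap and the z_c terms cancel.
Column A: 3.37×0.924 + x×2.85 + 13.1×2.98 + (z_c − 16.47 − x)×3.3
Column B: 3.75×0 + 9.48×2.72 + 11.2×3 + (z_c − 3.75 − 20.68)×3.3
The z_c×3.3 term appears on both sides and cancels. Collect the known terms of each column as K = Σ(ρt)_known − 3.3 × (depth of known layers): K_A = 42.15188 − 3.3×16.47 = −12.19912; K_B = 59.3856 − 3.3×(3.75 + 20.68) = −21.2334.
Balance: K_A − x×(3.3 − 2.85) = K_B, so x = (K_A − K_B)/(3.3 − 2.85) = 9.03428/0.45 = 20.1 km.

20.1 km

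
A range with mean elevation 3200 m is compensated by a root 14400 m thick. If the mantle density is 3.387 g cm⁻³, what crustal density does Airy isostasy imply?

2.77 g cm⁻³

ρ_c h = (ρ_m − ρ_c) r → ρ_c (h + r) = ρ_m r → ρ_c = ρ_m r / (h + r).
ρ_c = 3.387 × 14400 m / (3200 m + 14400 m) = 2.77 g cm⁻³.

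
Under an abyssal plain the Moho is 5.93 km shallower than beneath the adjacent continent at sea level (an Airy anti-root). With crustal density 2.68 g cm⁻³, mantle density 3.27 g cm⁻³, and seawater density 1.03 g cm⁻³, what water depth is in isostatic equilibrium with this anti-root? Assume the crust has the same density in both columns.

Replacing a thickness d of crust by seawater at the top must be balanced by replacing crust with mantle at the base: d (ρ_c − ρ_w) = a (ρ_m − ρ_c).
d = a (ρ_m − ρ_c)/(ρ_c − ρ_w) = 5.93 km × 0.59/1.65 = 2.12 km.

2.12 km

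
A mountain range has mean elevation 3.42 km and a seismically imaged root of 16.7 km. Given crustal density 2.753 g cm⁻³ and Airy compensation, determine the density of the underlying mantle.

3.32 g cm⁻³

Airy balance: ρ_c h = (ρ_m − ρ_c) r → ρ_m = ρ_c (1 + h/r).
ρ_m = 2.753 × (1 + 3.42 km/16.7 km) = 3.32 g cm⁻³.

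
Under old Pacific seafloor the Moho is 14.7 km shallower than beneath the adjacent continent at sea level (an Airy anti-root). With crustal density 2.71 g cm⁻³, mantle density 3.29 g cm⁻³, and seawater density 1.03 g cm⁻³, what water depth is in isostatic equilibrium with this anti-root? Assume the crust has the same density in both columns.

5.08 km

Replacing a thickness d of crust by seawater at the top must be balanced by replacing crust with mantle at the base: d (ρ_c − ρ_w) = a (ρ_m − ρ_c).
d = a (ρ_m − ρ_c)/(ρ_c − ρ_w) = 14.7 km × 0.58/1.68 = 5.08 km.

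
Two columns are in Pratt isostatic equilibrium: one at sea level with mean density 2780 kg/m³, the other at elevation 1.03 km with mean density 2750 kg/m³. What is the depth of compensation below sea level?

94.4 km

ρ_ref D = ρ (D + h) → D (ρ_ref − ρ) = ρ h.
D = ρ h/(ρ_ref − ρ) = 2750 × 1.03 km/(2780 − 2750) = 94.4 km.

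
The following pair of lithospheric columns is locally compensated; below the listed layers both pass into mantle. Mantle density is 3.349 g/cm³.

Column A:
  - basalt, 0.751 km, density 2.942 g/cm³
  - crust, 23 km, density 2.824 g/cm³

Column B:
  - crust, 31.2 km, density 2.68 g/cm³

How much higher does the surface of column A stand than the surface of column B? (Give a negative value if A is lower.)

−2.54 km

For any compensation level in the mantle, the mantle terms cancel and isostasy reduces to e = (Σt_A − Σt_B) − (Σ(ρt)_A − Σ(ρt)_B) / ρ_m.
Σt_A = 23.751 km; Σt_B = 31.2 km; Σ(ρt)_A = 67.161442; Σ(ρt)_B = 83.616 (in km·g/cm³).
e = (23.751 − 31.2) − (67.161442 − 83.616) / 3.349 = −2.54 km.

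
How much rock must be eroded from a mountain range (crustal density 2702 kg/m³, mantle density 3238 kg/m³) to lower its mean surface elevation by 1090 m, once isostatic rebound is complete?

Net drop Δ = e − u = e − e ρ_c/ρ_m = e (ρ_m − ρ_c)/ρ_m.
e = Δ ρ_m/(ρ_m − ρ_c) = 1090 m × 3238/536 = 6580 m.

6580 m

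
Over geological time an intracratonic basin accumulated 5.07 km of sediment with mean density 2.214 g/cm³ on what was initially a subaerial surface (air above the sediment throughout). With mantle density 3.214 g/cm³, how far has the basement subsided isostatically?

3.49 km

Subaerial load: s = t ρ_sed / ρ_m = 5.07 km × 2.214/3.214 = 3.49 km.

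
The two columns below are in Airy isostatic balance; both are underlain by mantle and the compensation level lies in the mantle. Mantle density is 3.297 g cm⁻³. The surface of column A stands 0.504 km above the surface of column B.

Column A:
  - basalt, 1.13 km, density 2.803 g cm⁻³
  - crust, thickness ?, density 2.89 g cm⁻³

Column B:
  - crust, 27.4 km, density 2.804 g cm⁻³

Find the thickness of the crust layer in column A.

Take the compensation level at the base of the deeper column (depth z_c below the surface of column A) and equate Σ ρ_i t_i down to z_c; mantle fills any gap and the z_c terms cancel.
Column A: 1.13×2.803 + x×2.89 + (z_c − 1.13 − x)×3.297
Column B: 0.504×0 + 27.4×2.804 + (z_c − 0.504 − 27.4)×3.297
The z_c×3.297 term appears on both sides and cancels. Collect the known terms of each column as K = Σ(ρt)_known − 3.297 × (depth of known layers): K_A = 3.16739 − 3.297×1.13 = −0.55822; K_B = 76.8296 − 3.297×(0.504 + 27.4) = −15.169888.
Balance: K_A − x×(3.297 − 2.89) = K_B, so x = (K_A − K_B)/(3.297 − 2.89) = 14.6117/0.407 = 35.9 km.

35.9 km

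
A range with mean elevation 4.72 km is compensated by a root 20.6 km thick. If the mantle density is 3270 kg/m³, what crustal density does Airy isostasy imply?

2660 kg/m³

ρ_c h = (ρ_m − ρ_c) r → ρ_c (h + r) = ρ_m r → ρ_c = ρ_m r / (h + r).
ρ_c = 3270 × 20.6 km / (4.72 km + 20.6 km) = 2660 kg/m³.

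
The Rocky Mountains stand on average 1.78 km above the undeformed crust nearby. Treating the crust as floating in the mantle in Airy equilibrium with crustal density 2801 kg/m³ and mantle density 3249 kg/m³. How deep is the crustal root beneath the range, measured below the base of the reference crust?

By Archimedes' principle applied to the lithosphere: the weight of the topography is balanced by the buoyancy of the root, ρ_c h = (ρ_m − ρ_c) r.
r = h · ρ_c / (ρ_m − ρ_c) = 1.78 km × 2801 / (3249 − 2801) = 11.1 km.

11.1 km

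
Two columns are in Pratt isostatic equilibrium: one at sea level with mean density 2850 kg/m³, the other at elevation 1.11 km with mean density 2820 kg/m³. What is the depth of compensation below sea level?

104 km

ρ_ref D = ρ (D + h) → D (ρ_ref − ρ) = ρ h.
D = ρ h/(ρ_ref − ρ) = 2820 × 1.11 km/(2850 − 2820) = 104 km.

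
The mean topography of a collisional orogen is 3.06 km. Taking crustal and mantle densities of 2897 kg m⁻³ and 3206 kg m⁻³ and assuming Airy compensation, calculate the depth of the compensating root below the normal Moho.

28.7 km

Balancing pressure at the compensation depth: the weight of the topography is balanced by the buoyancy of the root, ρ_c h = (ρ_m − ρ_c) r.
r = h · ρ_c / (ρ_m − ρ_c) = 3.06 km × 2897 / (3206 − 2897) = 28.7 km.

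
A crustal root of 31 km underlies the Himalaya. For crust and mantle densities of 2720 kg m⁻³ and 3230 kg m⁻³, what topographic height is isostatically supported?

By Archimedes' principle applied to the lithosphere: ρ_c h = (ρ_m − ρ_c) r.
h = r (ρ_m − ρ_c) / ρ_c = 31 km × (3230 − 2720) / 2720 = 5.81 km.

5.81 km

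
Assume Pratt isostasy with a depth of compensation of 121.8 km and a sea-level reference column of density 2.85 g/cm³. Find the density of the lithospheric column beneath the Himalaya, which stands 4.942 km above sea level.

2.74 g/cm³

Pratt balance: ρ_ref D = ρ (D + h).
ρ = ρ_ref D/(D + h) = 2.85 × 121.8 km/(121.8 km + 4.942 km) = 2.74 g/cm³.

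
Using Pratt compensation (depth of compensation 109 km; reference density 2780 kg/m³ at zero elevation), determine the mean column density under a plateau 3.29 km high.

Pratt balance: ρ_ref D = ρ (D + h).
ρ = ρ_ref D/(D + h) = 2780 × 109 km/(109 km + 3.29 km) = 2700 kg/m³.

2700 kg/m³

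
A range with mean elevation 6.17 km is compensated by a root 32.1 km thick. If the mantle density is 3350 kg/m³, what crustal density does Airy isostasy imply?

ρ_c h = (ρ_m − ρ_c) r → ρ_c (h + r) = ρ_m r → ρ_c = ρ_m r / (h + r).
ρ_c = 3350 × 32.1 km / (6.17 km + 32.1 km) = 2810 kg/m³.

2810 kg/m³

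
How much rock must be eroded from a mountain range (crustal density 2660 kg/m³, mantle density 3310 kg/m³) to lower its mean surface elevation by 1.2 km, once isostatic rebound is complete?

6.11 km

Net drop Δ = e − u = e − e ρ_c/ρ_m = e (ρ_m − ρ_c)/ρ_m.
e = Δ ρ_m/(ρ_m − ρ_c) = 1.2 km × 3310/650 = 6.11 km.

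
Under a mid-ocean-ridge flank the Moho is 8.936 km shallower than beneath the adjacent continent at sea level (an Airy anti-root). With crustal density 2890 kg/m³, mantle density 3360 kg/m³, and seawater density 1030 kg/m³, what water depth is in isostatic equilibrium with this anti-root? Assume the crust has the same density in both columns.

Replacing a thickness d of crust by seawater at the top must be balanced by replacing crust with mantle at the base: d (ρ_c − ρ_w) = a (ρ_m − ρ_c).
d = a (ρ_m − ρ_c)/(ρ_c − ρ_w) = 8.936 km × 470/1860 = 2.26 km.

2.26 km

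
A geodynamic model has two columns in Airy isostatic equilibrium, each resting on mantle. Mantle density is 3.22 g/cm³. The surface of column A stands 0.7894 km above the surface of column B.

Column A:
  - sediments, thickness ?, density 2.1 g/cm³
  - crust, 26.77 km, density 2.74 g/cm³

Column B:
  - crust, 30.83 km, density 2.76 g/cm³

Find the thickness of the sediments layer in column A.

Take the compensation level at the base of the deeper column (depth z_c below the surface of column A) and equate Σ ρ_i t_i down to z_c; mantle fills any gap and the z_c terms cancel.
Column A: x×2.1 + 26.77×2.74 + (z_c − 26.77 − x)×3.22
Column B: 0.7894×0 + 30.83×2.76 + (z_c − 0.7894 − 30.83)×3.22
The z_c×3.22 term appears on both sides and cancels. Collect the known terms of each column as K = Σ(ρt)_known − 3.22 × (depth of known layers): K_A = 73.3498 − 3.22×26.77 = −12.8496; K_B = 85.0908 − 3.22×(0.7894 + 30.83) = −16.723668.
Balance: K_A − x×(3.22 − 2.1) = K_B, so x = (K_A − K_B)/(3.22 − 2.1) = 3.87407/1.12 = 3.46 km.

3.46 km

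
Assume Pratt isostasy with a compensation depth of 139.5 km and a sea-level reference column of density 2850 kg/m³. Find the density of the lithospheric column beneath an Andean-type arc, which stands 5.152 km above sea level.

Pratt balance: ρ_ref D = ρ (D + h).
ρ = ρ_ref D/(D + h) = 2850 × 139.5 km/(139.5 km + 5.152 km) = 2750 kg/m³.

2750 kg/m³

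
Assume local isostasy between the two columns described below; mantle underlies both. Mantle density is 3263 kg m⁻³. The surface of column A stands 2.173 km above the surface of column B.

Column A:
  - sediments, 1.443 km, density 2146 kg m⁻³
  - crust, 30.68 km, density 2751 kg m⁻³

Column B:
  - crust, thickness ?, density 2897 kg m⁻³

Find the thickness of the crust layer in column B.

27.9 km

Take the compensation level at the base of the deeper column (depth z_c below the surface of column A) and equate Σ ρ_i t_i down to z_c; mantle fills any gap and the z_c terms cancel.
Column A: 1.443×2146 + 30.68×2751 + (z_c − 32.123)×3263
Column B: 2.173×0 + x×2897 + (z_c − 2.173 − 0 − x)×3263
The z_c×3263 term appears on both sides and cancels. Collect the known terms of each column as K = Σ(ρt)_known − 3263 × (depth of known layers): K_A = 87497.358 − 3263×32.123 = −17319.991; K_B = 0 − 3263×(2.173 + 0) = −7090.499.
Balance: K_A = K_B − x×(3263 − 2897), so x = (K_B − K_A)/(3263 − 2897) = 10229.5/366 = 27.9 km.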